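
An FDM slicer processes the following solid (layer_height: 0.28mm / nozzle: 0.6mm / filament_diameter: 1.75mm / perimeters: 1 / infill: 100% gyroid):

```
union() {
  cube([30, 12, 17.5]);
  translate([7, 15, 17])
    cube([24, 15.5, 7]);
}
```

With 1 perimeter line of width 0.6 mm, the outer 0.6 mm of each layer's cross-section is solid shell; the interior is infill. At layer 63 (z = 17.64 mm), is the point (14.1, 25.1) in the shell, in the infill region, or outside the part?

At z = 17.64 mm: the cube is not intersected at this z (z outside [0, 17.5]); the 24×15.5 cube at (7, 15) contributes its full rectangle; Merging all regions: only the 24×15.5 cube at (7, 15) is present, so the union is just that shape — 1 connected region. Overall, the cross-section is a single solid region. The nearest boundary edge runs (31.00, 30.50)→(7.00, 30.50); distance from the point to it = 5.40 mm. The point is inside the cross-section and 5.40 mm from the nearest boundary — more than the 0.6 mm shell width (1 × 0.6), so it's in the infill interior.

infill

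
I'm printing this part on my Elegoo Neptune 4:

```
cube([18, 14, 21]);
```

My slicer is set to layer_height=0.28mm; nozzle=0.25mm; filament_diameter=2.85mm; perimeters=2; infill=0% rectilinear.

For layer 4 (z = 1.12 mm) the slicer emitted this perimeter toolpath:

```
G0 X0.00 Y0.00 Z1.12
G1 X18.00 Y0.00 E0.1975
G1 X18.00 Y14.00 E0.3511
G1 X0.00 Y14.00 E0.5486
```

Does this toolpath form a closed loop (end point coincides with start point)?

no

Start point (G0): (0.00, 0.00). End point (last G1): the path does not return to the start — open.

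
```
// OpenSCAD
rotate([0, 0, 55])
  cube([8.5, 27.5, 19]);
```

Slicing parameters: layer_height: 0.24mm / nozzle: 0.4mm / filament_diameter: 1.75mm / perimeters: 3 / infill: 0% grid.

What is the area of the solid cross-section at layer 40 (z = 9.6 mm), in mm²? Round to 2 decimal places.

At z = 9.6 mm: the cube (footprint 8.5×27.5) is included at this height (area 233.75 mm²); (whole slice rotated 55° about Z — lengths, areas and connectivity unchanged). Overall, the cross-section is a single solid region. Net area = 233.75 mm².

233.75 mm²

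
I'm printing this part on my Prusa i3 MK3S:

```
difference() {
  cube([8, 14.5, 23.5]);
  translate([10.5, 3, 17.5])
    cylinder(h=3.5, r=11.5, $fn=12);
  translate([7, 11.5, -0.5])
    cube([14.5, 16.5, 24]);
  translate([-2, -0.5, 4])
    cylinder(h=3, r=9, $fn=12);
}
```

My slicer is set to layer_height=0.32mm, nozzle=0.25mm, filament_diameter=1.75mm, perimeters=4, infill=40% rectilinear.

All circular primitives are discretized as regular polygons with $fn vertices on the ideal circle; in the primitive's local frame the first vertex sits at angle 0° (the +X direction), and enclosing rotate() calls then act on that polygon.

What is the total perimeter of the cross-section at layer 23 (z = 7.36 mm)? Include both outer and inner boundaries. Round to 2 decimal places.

45.00 mm

At z = 7.36 mm: the 8×14.5 cube contributes its full rectangle (perimeter 45.00 mm); the cylinder at (10.5, 3) does not reach this height (z outside [17.5, 21]); the cube at (7, 11.5) (footprint 14.5×16.5) is included at this height (perimeter 62.00 mm); the cylinder at (-2, -0.5) is absent (z outside [4, 7]); Subtracting the remaining from the first: starting from the 8×14.5 cube, the 14.5×16.5 cube at (7, 11.5) partially overlaps it — only the 3.00 mm² overlap (of its 239.25 mm²) is removed, clipping the outline — boundary = 45.00 mm. Overall, the cross-section is a single solid region. Total boundary length (outer) = 45.00 mm.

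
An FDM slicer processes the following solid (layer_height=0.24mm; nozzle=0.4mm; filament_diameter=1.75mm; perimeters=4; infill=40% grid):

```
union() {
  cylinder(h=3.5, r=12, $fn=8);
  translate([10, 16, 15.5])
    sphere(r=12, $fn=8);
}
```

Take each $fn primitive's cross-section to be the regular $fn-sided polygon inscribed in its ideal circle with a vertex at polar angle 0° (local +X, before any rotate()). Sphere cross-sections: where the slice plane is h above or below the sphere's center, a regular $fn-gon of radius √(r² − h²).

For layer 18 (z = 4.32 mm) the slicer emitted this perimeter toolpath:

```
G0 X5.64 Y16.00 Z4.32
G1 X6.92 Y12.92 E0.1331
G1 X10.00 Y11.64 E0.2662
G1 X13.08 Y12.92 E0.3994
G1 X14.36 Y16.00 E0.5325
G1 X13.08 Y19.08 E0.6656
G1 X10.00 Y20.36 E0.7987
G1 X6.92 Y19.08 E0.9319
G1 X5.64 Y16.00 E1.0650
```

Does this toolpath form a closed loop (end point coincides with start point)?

yes

Start point (G0): (5.64, 16.00). End point (last G1): the path returns to the start — closed.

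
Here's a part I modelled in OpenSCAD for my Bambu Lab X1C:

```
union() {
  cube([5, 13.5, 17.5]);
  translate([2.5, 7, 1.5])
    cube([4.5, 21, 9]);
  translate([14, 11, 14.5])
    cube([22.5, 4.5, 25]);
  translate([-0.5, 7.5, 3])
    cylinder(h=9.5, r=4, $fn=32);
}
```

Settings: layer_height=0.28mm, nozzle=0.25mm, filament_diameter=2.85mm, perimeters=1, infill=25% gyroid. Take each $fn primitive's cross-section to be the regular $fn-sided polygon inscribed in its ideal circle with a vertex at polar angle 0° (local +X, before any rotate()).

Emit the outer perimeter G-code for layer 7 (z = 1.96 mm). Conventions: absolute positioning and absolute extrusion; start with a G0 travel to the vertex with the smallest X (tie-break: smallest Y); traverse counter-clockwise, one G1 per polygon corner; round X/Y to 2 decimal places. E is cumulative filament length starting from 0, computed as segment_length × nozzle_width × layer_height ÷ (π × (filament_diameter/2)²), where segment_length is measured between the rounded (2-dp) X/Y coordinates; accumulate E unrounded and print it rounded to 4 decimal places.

G0 X0.00 Y0.00 Z1.96
G1 X5.00 Y0.00 E0.0549
G1 X5.00 Y7.00 E0.1317
G1 X7.00 Y7.00 E0.1536
G1 X7.00 Y28.00 E0.3840
G1 X2.50 Y28.00 E0.4334
G1 X2.50 Y13.50 E0.5925
G1 X0.00 Y13.50 E0.6200
G1 X0.00 Y0.00 E0.7681

At z = 1.96 mm: the cube is present — its section is the full 5×13.5 rectangle; the cube at (2.5, 7) is present — its section is the full 4.5×21 rectangle; the cube at (14, 11) does not reach this height (z outside [14.5, 39.5]); the cylinder at (-0.5, 7.5) does not reach this height (z outside [3, 12.5]); Combining (union): the regions partially overlap (shared area 16.25 mm²), so overlapping operands fuse into one piece — 1 connected region. The outline is a single polygon with 8 vertices. Extrusion per mm of travel: 0.25 × 0.28 / (π × 1.425²) = 0.010973. Accumulating E over each segment gives final E = 0.7681.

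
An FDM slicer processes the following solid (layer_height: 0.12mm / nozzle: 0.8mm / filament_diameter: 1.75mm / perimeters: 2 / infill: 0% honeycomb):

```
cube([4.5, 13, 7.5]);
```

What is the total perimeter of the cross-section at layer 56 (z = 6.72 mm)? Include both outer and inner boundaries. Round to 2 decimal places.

At z = 6.72 mm: the cube (footprint 4.5×13) is included at this height (perimeter 35.00 mm). Overall, the cross-section is a single solid region. Total boundary length (outer) = 35.00 mm.

35.00 mm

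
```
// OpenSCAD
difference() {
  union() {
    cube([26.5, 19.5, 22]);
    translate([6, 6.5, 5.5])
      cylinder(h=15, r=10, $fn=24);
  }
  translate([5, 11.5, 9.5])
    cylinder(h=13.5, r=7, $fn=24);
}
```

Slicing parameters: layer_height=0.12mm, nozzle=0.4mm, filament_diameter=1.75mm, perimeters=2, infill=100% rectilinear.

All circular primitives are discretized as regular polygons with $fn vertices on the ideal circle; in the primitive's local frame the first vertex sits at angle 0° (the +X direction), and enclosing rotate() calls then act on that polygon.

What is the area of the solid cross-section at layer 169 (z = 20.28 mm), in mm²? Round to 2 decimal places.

445.60 mm²

At z = 20.28 mm: the 26.5×19.5 cube contributes its full rectangle (area 516.75 mm²); the r=10 cylinder at (6, 6.5) contributes a regular 24-gon of circumradius 10 (area = (24/2)·10.000²·sin(360°/24) = 310.58 mm²); Merging all regions: the regions partially overlap — summed areas 827.33 mm² minus the doubly-counted overlap 232.11 mm² gives 595.22 mm² — area = 595.22 mm²; the r=7 cylinder at (5, 11.5) gives a regular 24-gon of circumradius 7 (constant along its height) (area = (24/2)·7.000²·sin(360°/24) = 152.19 mm²); After the difference (first − rest): starting from that combined region (595.22 mm²), the r=7 cylinder at (5, 11.5) partially overlaps it — only the 149.62 mm² overlap (of its 152.19 mm²) is removed, clipping the outline — area = 445.60 mm². Overall, the cross-section is a single solid region. Net area = 445.60 mm².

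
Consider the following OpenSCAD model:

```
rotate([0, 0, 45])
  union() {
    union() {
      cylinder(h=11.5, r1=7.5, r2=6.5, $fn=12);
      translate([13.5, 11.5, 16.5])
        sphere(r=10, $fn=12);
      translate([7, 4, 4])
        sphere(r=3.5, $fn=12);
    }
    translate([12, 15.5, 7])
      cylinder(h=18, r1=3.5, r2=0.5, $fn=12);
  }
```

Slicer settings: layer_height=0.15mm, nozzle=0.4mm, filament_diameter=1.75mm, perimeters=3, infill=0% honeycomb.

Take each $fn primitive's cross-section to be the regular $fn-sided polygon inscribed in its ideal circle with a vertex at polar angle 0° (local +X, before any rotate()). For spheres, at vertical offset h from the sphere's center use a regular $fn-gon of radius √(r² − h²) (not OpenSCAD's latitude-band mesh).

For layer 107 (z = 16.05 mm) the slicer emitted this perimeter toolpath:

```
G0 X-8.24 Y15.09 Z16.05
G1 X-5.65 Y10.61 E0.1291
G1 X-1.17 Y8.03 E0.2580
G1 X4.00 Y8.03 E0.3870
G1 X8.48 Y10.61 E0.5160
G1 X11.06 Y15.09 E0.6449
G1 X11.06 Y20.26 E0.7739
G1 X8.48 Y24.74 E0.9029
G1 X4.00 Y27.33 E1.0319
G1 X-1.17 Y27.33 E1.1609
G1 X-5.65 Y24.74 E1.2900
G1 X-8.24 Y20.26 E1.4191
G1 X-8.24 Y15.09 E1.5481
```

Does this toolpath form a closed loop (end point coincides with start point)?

Start point (G0): (-8.24, 15.09). End point (last G1): the path returns to the start — closed.

yes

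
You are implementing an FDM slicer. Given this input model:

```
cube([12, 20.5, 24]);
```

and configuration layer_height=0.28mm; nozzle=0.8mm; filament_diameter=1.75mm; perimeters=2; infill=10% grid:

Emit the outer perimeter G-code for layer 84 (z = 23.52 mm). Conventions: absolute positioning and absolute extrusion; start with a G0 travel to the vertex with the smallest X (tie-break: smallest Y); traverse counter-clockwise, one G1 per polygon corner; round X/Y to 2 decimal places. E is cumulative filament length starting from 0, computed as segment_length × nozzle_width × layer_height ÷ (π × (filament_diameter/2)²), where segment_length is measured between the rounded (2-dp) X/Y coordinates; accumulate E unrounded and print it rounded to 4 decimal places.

G0 X0.00 Y0.00 Z23.52
G1 X12.00 Y0.00 E1.1175
G1 X12.00 Y20.50 E3.0267
G1 X0.00 Y20.50 E4.1442
G1 X0.00 Y0.00 E6.0533

At z = 23.52 mm: the cube (footprint 12×20.5) is included at this height. The outline is a single polygon with 4 vertices. Extrusion per mm of travel: 0.8 × 0.28 / (π × 0.875²) = 0.093128. Accumulating E over each segment gives final E = 6.0533.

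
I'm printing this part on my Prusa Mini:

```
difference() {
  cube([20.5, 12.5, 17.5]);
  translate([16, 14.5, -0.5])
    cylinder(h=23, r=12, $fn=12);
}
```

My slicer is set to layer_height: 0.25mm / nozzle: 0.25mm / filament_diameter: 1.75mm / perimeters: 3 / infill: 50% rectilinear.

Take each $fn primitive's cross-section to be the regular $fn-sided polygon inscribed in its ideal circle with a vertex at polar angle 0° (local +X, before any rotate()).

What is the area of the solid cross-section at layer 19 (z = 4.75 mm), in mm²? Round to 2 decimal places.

129.43 mm²

At z = 4.75 mm: the cube is present — its section is the full 20.5×12.5 rectangle (area 256.25 mm²); the r=12 cylinder at (16, 14.5) contributes a regular 12-gon of circumradius 12 (area = (12/2)·12.000²·sin(360°/12) = 432.00 mm²); Subtracting the remaining from the first: starting from the 20.5×12.5 cube (256.25 mm²), the r=12 cylinder at (16, 14.5) partially overlaps it — only the 126.82 mm² overlap (of its 432.00 mm²) is removed, clipping the outline — area = 129.43 mm². Overall, the cross-section is a single solid region. Net area = 129.43 mm².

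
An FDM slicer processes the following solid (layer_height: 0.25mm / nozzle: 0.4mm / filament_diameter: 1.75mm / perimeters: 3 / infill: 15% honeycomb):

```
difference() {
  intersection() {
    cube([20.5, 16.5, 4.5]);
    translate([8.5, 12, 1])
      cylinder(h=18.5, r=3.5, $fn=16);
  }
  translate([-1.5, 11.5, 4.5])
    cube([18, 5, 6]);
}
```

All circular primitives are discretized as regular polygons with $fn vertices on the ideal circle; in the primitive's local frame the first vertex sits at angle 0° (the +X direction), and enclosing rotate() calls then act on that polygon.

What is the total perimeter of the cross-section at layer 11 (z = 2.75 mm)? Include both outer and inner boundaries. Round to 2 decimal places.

At z = 2.75 mm: the 20.5×16.5 cube contributes its full rectangle (perimeter 74.00 mm); the r=3.5 cylinder at (8.5, 12) contributes a regular 16-gon of circumradius 3.5 (perimeter = 2·16·3.500·sin(180°/16) = 21.85 mm); After intersecting: the r=3.5 cylinder at (8.5, 12) lies inside the 20.5×16.5 cube, so the common part is the r=3.5 cylinder at (8.5, 12) itself — boundary = 21.85 mm; the cube at (-1.5, 11.5) is absent (z outside [4.5, 10.5]); After the difference (first − rest): none of the subtracted shapes is present at this height, so the result so far is unchanged — boundary = 21.85 mm. Overall, the cross-section is a single solid region. Total boundary length (outer) = 21.85 mm.

21.85 mm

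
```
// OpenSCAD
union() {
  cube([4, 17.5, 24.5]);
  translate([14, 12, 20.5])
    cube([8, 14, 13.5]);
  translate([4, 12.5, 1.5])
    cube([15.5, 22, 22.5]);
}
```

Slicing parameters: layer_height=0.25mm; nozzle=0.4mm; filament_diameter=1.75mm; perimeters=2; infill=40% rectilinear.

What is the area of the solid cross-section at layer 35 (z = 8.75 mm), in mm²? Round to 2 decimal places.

At z = 8.75 mm: the cube (footprint 4×17.5) is included at this height (area 70.00 mm²); the cube at (14, 12) does not reach this height (z outside [20.5, 34]); the 15.5×22 cube at (4, 12.5) contributes its full rectangle (area 341.00 mm²); Merging all regions: the 2 present regions share edge segments without overlapping in area, so areas simply add but the touching pieces fuse into one outline (the shared edge portions become interior and drop out of the boundary) — area = 411.00 mm². Overall, the cross-section is a single solid region. Net area = 411.00 mm².

411.00 mm²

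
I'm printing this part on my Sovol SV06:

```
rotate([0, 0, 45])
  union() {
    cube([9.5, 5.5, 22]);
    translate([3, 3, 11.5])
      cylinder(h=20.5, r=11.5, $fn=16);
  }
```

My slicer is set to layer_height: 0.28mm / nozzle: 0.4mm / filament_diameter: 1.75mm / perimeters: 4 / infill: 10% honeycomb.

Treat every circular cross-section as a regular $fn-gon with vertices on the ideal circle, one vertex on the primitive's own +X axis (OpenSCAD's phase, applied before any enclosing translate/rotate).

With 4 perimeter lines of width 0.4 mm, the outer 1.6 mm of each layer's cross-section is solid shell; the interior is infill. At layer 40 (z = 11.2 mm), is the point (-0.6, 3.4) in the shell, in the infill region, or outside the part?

infill

At z = 11.2 mm: the cube (footprint 9.5×5.5) is included at this height; the cylinder at (3, 3) does not reach this height (z outside [11.5, 32]); Taking the union: only the 9.5×5.5 cube is present, so the union is just that shape — 1 connected region; (whole slice rotated 45° about Z — lengths, areas and connectivity unchanged). Overall, the cross-section is a single solid region. Undo the 45° rotation: the query point maps to (1.980, 2.828) in the un-rotated model frame. The nearest boundary edge runs (0.00, 5.50)→(0.00, 0.00); distance from the point to it = 1.98 mm. The point is inside the cross-section and 1.98 mm from the nearest boundary — more than the 1.6 mm shell width (4 × 0.4), so it's in the infill interior.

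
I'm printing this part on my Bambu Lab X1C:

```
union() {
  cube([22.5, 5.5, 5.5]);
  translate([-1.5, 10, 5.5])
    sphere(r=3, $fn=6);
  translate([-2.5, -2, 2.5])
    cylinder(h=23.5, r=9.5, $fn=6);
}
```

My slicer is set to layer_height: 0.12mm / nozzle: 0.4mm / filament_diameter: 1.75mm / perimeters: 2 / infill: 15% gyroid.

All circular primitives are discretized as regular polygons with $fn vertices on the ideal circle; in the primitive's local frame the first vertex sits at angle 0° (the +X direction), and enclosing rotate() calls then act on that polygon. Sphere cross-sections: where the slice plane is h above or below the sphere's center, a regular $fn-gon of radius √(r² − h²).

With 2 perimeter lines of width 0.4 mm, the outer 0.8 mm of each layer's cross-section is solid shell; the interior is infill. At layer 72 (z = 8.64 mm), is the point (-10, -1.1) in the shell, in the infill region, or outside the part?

At z = 8.64 mm: the cube does not reach this height (z outside [0, 5.5]); the sphere at (-1.5, 10) does not reach this height (|z−center|=3.140 > r=3); the r=9.5 cylinder at (-2.5, -2) contributes a regular 6-gon of circumradius 9.5; Merging all regions: only the r=9.5 cylinder at (-2.5, -2) is present, so the union is just that shape — 1 connected region. Overall, the cross-section is a single solid region. The nearest boundary edge runs (-7.25, 6.23)→(-12.00, -2.00); distance from the point to it = 1.28 mm. The point is inside the cross-section and 1.28 mm from the nearest boundary — more than the 0.8 mm shell width (2 × 0.4), so it's in the infill interior.

infill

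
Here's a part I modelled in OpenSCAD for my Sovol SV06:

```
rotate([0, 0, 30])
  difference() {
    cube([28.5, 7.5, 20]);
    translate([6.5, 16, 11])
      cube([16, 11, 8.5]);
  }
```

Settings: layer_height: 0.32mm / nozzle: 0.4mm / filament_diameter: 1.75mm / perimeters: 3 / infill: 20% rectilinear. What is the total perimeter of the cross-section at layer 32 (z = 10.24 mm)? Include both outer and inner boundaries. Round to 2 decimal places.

At z = 10.24 mm: the cube (footprint 28.5×7.5) is included at this height (perimeter 72.00 mm); the cube at (6.5, 16) is not intersected at this z (z outside [11, 19.5]); Taking the first minus the rest: none of the subtracted shapes is present at this height, so the 28.5×7.5 cube is unchanged — boundary = 72.00 mm; (whole slice rotated 30° about Z — lengths, areas and connectivity unchanged). Overall, the cross-section is a single solid region. Total boundary length (outer) = 72.00 mm.

72.00 mm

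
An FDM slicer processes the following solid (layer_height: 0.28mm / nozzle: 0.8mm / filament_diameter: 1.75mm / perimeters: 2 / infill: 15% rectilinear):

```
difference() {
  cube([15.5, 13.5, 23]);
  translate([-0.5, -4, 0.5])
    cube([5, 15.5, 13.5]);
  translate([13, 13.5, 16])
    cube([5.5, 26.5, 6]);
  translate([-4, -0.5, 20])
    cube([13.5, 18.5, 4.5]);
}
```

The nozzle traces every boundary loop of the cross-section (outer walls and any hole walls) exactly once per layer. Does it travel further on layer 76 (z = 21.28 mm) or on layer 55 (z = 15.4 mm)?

Layer 76 (z = 21.28): the cube is present — its section is the full 15.5×13.5 rectangle (perimeter 58.00 mm); the cube at (-0.5, -4) does not reach this height (z outside [0.5, 14]); the 5.5×26.5 cube at (13, 13.5) contributes its full rectangle (perimeter 64.00 mm); the cube at (-4, -0.5) (footprint 13.5×18.5) is included at this height (perimeter 64.00 mm); Subtracting the remaining from the first: starting from the 15.5×13.5 cube, the 5.5×26.5 cube at (13, 13.5) misses the remaining region (no effect); the 13.5×18.5 cube at (-4, -0.5) partially overlaps it — only the 128.25 mm² overlap (of its 249.75 mm²) is removed, clipping the outline — boundary = 39.00 mm. So its perimeter = 39.00 mm. Layer 55 (z = 15.4): the cube (footprint 15.5×13.5) is included at this height (perimeter 58.00 mm); the cube at (-0.5, -4) is absent (z outside [0.5, 14]); the cube at (13, 13.5) does not reach this height (z outside [16, 22]); the cube at (-4, -0.5) does not reach this height (z outside [20, 24.5]); After the difference (first − rest): none of the subtracted shapes is present at this height, so the 15.5×13.5 cube is unchanged — boundary = 58.00 mm. So its perimeter = 58.00 mm. Layer 55 is larger (58.00 vs 39.00 mm).

layer 55 (z = 15.4 mm)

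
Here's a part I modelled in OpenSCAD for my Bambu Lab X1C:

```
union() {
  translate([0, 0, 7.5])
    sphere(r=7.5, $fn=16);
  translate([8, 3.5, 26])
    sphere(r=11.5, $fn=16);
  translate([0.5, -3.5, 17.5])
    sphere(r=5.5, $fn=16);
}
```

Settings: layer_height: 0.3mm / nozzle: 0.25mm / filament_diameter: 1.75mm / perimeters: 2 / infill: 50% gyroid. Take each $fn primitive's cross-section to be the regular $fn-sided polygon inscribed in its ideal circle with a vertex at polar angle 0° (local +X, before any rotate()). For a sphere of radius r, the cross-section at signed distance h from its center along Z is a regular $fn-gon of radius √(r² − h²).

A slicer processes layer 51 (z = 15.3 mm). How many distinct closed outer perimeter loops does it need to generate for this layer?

At z = 15.3 mm: the sphere does not reach this height (|z−center|=7.800 > r=7.5); the r=11.5 sphere at (8, 3.5) contributes a regular 16-gon of circumradius √(11.5²−10.7²) = 4.214; the r=5.5 sphere at (0.5, -3.5) contributes a regular 16-gon of circumradius √(5.5²−2.2²) = 5.041; Merging all regions: the 2 present regions are separate (no shared area or edge), so areas and boundary lengths simply add and each stays a separate island — 2 connected regions. The result has 2 disconnected regions.

2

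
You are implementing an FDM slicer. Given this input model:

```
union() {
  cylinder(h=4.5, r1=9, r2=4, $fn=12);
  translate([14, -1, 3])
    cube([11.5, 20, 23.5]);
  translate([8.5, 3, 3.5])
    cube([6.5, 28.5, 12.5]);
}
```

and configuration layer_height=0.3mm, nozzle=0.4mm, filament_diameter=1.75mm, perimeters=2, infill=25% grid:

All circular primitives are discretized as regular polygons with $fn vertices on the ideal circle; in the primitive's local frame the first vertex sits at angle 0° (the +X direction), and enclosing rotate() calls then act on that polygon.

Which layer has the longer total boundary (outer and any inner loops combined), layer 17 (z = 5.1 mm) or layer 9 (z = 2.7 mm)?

layer 17 (z = 5.1 mm)

Layer 17 (z = 5.1): the cone does not reach this height (z outside [0, 4.5]); the cube at (14, -1) is present — its section is the full 11.5×20 rectangle (perimeter 63.00 mm); the cube at (8.5, 3) (footprint 6.5×28.5) is included at this height (perimeter 70.00 mm); Combining (union): the regions partially overlap (shared area 16.00 mm²), so the edge portions inside another operand are dropped and the merged outline is re-measured after clipping — boundary = 99.00 mm. So its perimeter = 99.00 mm. Layer 9 (z = 2.7): the cone: at t=0.600 of its height the radius interpolates to r₁+(r₂−r₁)t = 6.000, giving a regular 12-gon of that circumradius (perimeter = 2·12·6.000·sin(180°/12) = 37.27 mm); the cube at (14, -1) does not reach this height (z outside [3, 26.5]); the cube at (8.5, 3) does not reach this height (z outside [3.5, 16]); Taking the union: only the cone is present, so the union is just that shape — boundary = 37.27 mm. So its perimeter = 37.27 mm. Layer 17 is larger (99.00 vs 37.27 mm).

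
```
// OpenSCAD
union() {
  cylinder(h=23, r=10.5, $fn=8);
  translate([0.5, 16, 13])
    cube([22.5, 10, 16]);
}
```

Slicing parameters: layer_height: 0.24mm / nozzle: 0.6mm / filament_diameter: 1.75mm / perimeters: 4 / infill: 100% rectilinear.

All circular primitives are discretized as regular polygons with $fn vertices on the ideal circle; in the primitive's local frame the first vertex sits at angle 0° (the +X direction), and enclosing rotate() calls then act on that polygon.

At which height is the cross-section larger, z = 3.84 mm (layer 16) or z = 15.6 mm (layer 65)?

layer 65 (z = 15.6 mm)

Layer 16 (z = 3.84): the cylinder: section is a regular 8-gon, circumradius r=10.5 (area = (8/2)·10.500²·sin(360°/8) = 311.83 mm²); the cube at (0.5, 16) does not reach this height (z outside [13, 29]); Combining (union): only the r=10.5 cylinder is present, so the union is just that shape — area = 311.83 mm². So its area = 311.83 mm². Layer 65 (z = 15.6): the cylinder: section is a regular 8-gon, circumradius r=10.5 (area = (8/2)·10.500²·sin(360°/8) = 311.83 mm²); the 22.5×10 cube at (0.5, 16) contributes its full rectangle (area 225.00 mm²); Taking the union: the 2 present regions are separate (no shared area or edge), so areas and boundary lengths simply add and each stays a separate island — area = 536.83 mm². So its area = 536.83 mm². Layer 65 is larger (536.83 vs 311.83 mm²).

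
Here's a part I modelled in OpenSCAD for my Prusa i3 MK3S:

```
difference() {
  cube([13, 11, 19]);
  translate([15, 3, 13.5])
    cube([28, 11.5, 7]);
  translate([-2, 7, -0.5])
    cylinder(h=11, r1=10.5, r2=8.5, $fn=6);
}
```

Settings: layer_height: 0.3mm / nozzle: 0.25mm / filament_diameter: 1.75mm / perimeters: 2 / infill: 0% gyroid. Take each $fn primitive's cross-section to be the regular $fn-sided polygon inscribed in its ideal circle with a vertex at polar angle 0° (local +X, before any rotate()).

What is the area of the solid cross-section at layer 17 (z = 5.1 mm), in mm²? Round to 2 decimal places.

At z = 5.1 mm: the cube (footprint 13×11) is included at this height (area 143.00 mm²); the cube at (15, 3) does not reach this height (z outside [13.5, 20.5]); the cone at (-2, 7) contributes a regular 6-gon of circumradius 9.482 (interpolated between r1=10.5 and r2=8.5 at t=0.509) (area = (6/2)·9.482²·sin(360°/6) = 233.58 mm²); Subtracting the remaining from the first: starting from the 13×11 cube (143.00 mm²), the cone at (-2, 7) partially overlaps it — only the 63.54 mm² overlap (of its 233.58 mm²) is removed, clipping the outline — area = 79.46 mm². Overall, the cross-section is a single solid region. Net area = 79.46 mm².

79.46 mm²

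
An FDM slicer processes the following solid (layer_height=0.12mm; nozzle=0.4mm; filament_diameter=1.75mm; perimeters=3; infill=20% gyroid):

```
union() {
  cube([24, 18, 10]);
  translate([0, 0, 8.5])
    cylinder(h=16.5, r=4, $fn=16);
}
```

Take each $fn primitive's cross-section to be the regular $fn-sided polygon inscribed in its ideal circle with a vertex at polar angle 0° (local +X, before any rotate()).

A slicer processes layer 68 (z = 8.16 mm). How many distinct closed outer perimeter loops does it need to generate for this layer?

1

At z = 8.16 mm: the cube (footprint 24×18) is included at this height; the cylinder does not reach this height (z outside [8.5, 25]); Taking the union: only the 24×18 cube is present, so the union is just that shape — 1 connected region. The result has 1 disconnected region.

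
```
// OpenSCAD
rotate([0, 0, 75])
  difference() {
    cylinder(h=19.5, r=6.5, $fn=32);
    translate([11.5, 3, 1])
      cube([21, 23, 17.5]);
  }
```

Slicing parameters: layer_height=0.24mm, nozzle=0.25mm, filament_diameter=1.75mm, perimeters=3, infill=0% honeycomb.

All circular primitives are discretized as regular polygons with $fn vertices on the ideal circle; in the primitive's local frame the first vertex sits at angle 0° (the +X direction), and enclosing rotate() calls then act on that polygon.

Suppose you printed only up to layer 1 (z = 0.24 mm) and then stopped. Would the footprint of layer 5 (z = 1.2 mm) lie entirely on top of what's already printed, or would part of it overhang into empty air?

Compare the two slices. At z = 0.24: the r=6.5 cylinder contributes a regular 32-gon of circumradius 6.5 (area = (32/2)·6.500²·sin(360°/32) = 131.88 mm²); the cube at (11.5, 3) is absent (z outside [1, 18.5]); After the difference (first − rest): none of the subtracted shapes is present at this height, so the r=6.5 cylinder is unchanged — area = 131.88 mm²; (rotated 75° about Z; rotation is an isometry so areas/perimeters/island counts are preserved). At z = 1.2: the cylinder: section is a regular 32-gon, circumradius r=6.5 (area = (32/2)·6.500²·sin(360°/32) = 131.88 mm²); the 21×23 cube at (11.5, 3) contributes its full rectangle (area 483.00 mm²); Taking the first minus the rest: starting from the r=6.5 cylinder (131.88 mm²), the 21×23 cube at (11.5, 3) misses the remaining region (no effect) — area = 131.88 mm²; (rotated 75° about Z; rotation is an isometry so areas/perimeters/island counts are preserved). Checking containment: the cross-section at z = 1.2 is a subset of the cross-section at z = 0.24.

entirely on top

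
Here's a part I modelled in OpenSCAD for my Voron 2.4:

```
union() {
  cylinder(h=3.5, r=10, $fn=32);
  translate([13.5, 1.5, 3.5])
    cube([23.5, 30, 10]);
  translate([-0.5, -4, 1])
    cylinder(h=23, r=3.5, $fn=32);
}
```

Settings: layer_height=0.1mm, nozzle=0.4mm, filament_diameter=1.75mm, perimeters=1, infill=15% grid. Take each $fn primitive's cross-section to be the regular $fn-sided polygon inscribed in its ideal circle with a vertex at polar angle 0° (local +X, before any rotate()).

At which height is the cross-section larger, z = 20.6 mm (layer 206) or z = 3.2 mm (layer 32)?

Layer 206 (z = 20.6): the cylinder is not intersected at this z (z outside [0, 3.5]); the cube at (13.5, 1.5) does not reach this height (z outside [3.5, 13.5]); the r=3.5 cylinder at (-0.5, -4) contributes a regular 32-gon of circumradius 3.5 (area = (32/2)·3.500²·sin(360°/32) = 38.24 mm²); Taking the union: only the r=3.5 cylinder at (-0.5, -4) is present, so the union is just that shape — area = 38.24 mm². So its area = 38.24 mm². Layer 32 (z = 3.2): the r=10 cylinder gives a regular 32-gon of circumradius 10 (constant along its height) (area = (32/2)·10.000²·sin(360°/32) = 312.14 mm²); the cube at (13.5, 1.5) is absent (z outside [3.5, 13.5]); the cylinder at (-0.5, -4): section is a regular 32-gon, circumradius r=3.5 (area = (32/2)·3.500²·sin(360°/32) = 38.24 mm²); Combining (union): the r=3.5 cylinder at (-0.5, -4) lies entirely inside the r=10 cylinder, so the union is just the r=10 cylinder — area = 312.14 mm². So its area = 312.14 mm². Layer 32 is larger (312.14 vs 38.24 mm²).

layer 32 (z = 3.2 mm)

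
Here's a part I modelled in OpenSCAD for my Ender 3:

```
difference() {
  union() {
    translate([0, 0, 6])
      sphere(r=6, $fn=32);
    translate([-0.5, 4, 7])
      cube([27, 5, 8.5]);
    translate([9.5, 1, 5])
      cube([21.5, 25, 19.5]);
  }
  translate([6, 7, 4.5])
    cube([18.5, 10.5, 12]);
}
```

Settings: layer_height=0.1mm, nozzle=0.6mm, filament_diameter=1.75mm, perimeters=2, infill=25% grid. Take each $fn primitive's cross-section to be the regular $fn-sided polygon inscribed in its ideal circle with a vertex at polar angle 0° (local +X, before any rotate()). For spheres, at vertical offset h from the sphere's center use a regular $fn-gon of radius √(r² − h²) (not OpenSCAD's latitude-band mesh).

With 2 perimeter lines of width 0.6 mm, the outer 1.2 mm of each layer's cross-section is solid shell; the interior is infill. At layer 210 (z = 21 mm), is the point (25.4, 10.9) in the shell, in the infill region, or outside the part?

At z = 21 mm: the sphere is absent (|z−center|=15.000 > r=6); the cube at (-0.5, 4) does not reach this height (z outside [7, 15.5]); the 21.5×25 cube at (9.5, 1) contributes its full rectangle; Taking the union: only the 21.5×25 cube at (9.5, 1) is present, so the union is just that shape — 1 connected region; the cube at (6, 7) is not intersected at this z (z outside [4.5, 16.5]); After the difference (first − rest): none of the subtracted shapes is present at this height, so the result so far is unchanged — 1 connected region. Overall, the cross-section is a single solid region. The nearest boundary edge runs (31.00, 1.00)→(31.00, 26.00); distance from the point to it = 5.60 mm. The point is inside the cross-section and 5.60 mm from the nearest boundary — more than the 1.2 mm shell width (2 × 0.6), so it's in the infill interior.

infill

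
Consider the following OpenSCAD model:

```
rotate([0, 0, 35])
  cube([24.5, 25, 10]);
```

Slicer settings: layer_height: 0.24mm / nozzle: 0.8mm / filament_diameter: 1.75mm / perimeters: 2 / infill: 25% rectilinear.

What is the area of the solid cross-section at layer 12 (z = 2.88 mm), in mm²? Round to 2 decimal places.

At z = 2.88 mm: the cube (footprint 24.5×25) is included at this height (area 612.50 mm²); (rotated 35° about Z; rotation is an isometry so areas/perimeters/island counts are preserved). Overall, the cross-section is a single solid region. Net area = 612.50 mm².

612.50 mm²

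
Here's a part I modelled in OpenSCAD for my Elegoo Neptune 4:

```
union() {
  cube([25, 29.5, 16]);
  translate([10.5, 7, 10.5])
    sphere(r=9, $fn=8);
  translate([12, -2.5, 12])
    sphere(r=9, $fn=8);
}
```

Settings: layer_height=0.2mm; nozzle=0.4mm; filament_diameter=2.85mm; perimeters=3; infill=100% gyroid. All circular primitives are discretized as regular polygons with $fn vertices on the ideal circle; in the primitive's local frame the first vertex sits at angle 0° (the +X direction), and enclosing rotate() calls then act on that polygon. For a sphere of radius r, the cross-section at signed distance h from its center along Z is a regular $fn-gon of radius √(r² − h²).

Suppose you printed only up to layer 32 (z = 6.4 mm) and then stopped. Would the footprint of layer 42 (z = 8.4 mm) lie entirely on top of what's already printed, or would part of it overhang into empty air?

part overhangs

Compare the two slices. At z = 6.4: the 25×29.5 cube contributes its full rectangle (area 737.50 mm²); the r=9 sphere at (10.5, 7) contributes a regular 8-gon of circumradius √(9²−4.1²) = 8.012 (area = (8/2)·8.012²·sin(360°/8) = 181.56 mm²); the sphere at (12, -2.5): section is a regular 8-gon, circumradius = √(r²−h²) = √(9²−5.6²) = 7.046 (area = (8/2)·7.046²·sin(360°/8) = 140.40 mm²); Combining (union): the regions partially overlap — summed areas 1059.46 mm² minus the doubly-counted overlap 219.12 mm² gives 840.34 mm² — area = 840.34 mm². At z = 8.4: the cube is present — its section is the full 25×29.5 rectangle (area 737.50 mm²); the r=9 sphere at (10.5, 7) slices to a regular 8-gon of circumradius 8.752 (√(r²−h²) with h=2.1 from center) (area = (8/2)·8.752²·sin(360°/8) = 216.63 mm²); the r=9 sphere at (12, -2.5) contributes a regular 8-gon of circumradius √(9²−3.6²) = 8.249 (area = (8/2)·8.249²·sin(360°/8) = 192.45 mm²); Combining (union): the regions partially overlap — summed areas 1146.58 mm² minus the doubly-counted overlap 274.20 mm² gives 872.38 mm² — area = 872.38 mm². Checking containment: at z = 8.4 the cross-section extends beyond the z = 6.4 cross-section by about 32.04 mm².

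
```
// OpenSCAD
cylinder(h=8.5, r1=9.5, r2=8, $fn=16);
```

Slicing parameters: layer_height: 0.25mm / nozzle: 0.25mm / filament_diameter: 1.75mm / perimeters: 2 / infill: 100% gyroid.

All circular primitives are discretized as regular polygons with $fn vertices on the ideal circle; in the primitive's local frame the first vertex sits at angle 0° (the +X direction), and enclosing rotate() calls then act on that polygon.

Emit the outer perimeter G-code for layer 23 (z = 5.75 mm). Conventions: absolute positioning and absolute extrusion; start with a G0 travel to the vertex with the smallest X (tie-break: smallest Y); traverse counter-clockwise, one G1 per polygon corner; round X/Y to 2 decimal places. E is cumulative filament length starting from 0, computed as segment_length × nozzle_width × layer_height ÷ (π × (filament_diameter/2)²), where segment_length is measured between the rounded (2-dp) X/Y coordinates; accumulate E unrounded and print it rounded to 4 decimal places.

G0 X-8.49 Y0.00 Z5.75
G1 X-7.84 Y-3.25 E0.0861
G1 X-6.00 Y-6.00 E0.1721
G1 X-3.25 Y-7.84 E0.2581
G1 X0.00 Y-8.49 E0.3442
G1 X3.25 Y-7.84 E0.4303
G1 X6.00 Y-6.00 E0.5163
G1 X7.84 Y-3.25 E0.6023
G1 X8.49 Y0.00 E0.6884
G1 X7.84 Y3.25 E0.7745
G1 X6.00 Y6.00 E0.8605
G1 X3.25 Y7.84 E0.9465
G1 X0.00 Y8.49 E1.0326
G1 X-3.25 Y7.84 E1.1187
G1 X-6.00 Y6.00 E1.2047
G1 X-7.84 Y3.25 E1.2907
G1 X-8.49 Y0.00 E1.3768

At z = 5.75 mm: the cone: at t=0.676 of its height the radius interpolates to r₁+(r₂−r₁)t = 8.485, giving a regular 16-gon of that circumradius. The outline is a single polygon with 16 vertices. Extrusion per mm of travel: 0.25 × 0.25 / (π × 0.875²) = 0.025984. Accumulating E over each segment gives final E = 1.3768.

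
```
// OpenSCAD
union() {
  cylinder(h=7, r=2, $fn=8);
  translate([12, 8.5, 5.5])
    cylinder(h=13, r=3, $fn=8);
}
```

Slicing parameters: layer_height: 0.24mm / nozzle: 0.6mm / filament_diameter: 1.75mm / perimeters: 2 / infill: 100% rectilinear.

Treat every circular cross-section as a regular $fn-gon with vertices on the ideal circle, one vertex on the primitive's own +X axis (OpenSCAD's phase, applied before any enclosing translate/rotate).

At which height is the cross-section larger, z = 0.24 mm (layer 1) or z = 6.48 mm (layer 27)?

Layer 1 (z = 0.24): the cylinder: section is a regular 8-gon, circumradius r=2 (area = (8/2)·2.000²·sin(360°/8) = 11.31 mm²); the cylinder at (12, 8.5) is not intersected at this z (z outside [5.5, 18.5]); Combining (union): only the r=2 cylinder is present, so the union is just that shape — area = 11.31 mm². So its area = 11.31 mm². Layer 27 (z = 6.48): the r=2 cylinder gives a regular 8-gon of circumradius 2 (constant along its height) (area = (8/2)·2.000²·sin(360°/8) = 11.31 mm²); the r=3 cylinder at (12, 8.5) contributes a regular 8-gon of circumradius 3 (area = (8/2)·3.000²·sin(360°/8) = 25.46 mm²); Combining (union): the 2 present regions are separate (no shared area or edge), so areas and boundary lengths simply add and each stays a separate island — area = 36.77 mm². So its area = 36.77 mm². Layer 27 is larger (36.77 vs 11.31 mm²).

layer 27 (z = 6.48 mm)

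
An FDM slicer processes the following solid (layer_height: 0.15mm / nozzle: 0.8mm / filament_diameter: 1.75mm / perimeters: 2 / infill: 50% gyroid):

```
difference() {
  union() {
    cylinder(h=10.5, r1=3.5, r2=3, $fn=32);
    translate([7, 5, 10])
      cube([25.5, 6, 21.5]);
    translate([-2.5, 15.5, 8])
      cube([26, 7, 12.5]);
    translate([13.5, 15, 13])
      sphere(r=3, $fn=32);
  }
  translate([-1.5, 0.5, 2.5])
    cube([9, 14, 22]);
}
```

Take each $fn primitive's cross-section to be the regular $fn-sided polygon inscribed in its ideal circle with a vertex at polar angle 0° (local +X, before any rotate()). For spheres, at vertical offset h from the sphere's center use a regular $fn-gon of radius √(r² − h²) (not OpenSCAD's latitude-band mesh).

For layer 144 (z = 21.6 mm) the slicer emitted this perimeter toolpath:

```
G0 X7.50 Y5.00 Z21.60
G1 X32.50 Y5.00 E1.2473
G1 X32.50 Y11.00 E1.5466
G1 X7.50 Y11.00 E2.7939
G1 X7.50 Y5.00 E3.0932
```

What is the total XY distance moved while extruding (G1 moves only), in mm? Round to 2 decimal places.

62.00 mm

Sum the Euclidean lengths of each G1 segment: total = 62.00 mm.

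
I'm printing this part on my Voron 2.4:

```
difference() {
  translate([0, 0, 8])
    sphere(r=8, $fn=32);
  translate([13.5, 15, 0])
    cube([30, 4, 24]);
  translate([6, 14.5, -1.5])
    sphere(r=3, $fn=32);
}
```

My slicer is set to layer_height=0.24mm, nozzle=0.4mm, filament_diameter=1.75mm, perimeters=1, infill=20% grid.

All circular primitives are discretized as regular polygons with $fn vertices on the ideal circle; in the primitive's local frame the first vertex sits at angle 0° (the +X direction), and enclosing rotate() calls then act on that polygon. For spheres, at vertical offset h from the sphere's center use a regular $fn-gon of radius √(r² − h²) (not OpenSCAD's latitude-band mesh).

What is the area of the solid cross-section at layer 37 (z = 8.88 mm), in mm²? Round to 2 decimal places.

197.36 mm²

At z = 8.88 mm: the sphere: section is a regular 32-gon, circumradius = √(r²−h²) = √(8²−0.88²) = 7.951 (area = (32/2)·7.951²·sin(360°/32) = 197.36 mm²); the cube at (13.5, 15) (footprint 30×4) is included at this height (area 120.00 mm²); the sphere at (6, 14.5) does not reach this height (|z−center|=10.380 > r=3); After the difference (first − rest): starting from the r=8 sphere (197.36 mm²), the 30×4 cube at (13.5, 15) misses the remaining region (no effect) — area = 197.36 mm². Overall, the cross-section is a single solid region. Net area = 197.36 mm².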